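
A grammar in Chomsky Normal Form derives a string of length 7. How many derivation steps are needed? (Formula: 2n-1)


Chomsky Normal Form derivation:
String length n = 7
Each step either:
  - Splits a nonterminal into two (n-1 such steps)
  - Converts a nonterminal to terminal (n such steps)
Total = (n-1) + n = 2n - 1
= 2(7) - 1
= 14 - 1
= 13

13


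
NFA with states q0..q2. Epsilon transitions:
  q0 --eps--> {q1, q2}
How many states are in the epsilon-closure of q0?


Starting from q0
Initialize closure = {q0}
Follow epsilon from q0 -> add q1
Follow epsilon from q0 -> add q2
Final closure: {q0, q1, q2}
Size = 3

3


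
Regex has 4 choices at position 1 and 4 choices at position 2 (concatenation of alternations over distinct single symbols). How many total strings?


First group: 4 alternatives
Second group: 4 alternatives
Concatenation: each choice from group 1 pairs with each from group 2
Total = 4 x 4 = 16

16


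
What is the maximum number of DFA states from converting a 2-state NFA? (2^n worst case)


NFA has 2 states
Subset construction: each DFA state = subset of NFA states
Maximum subsets = 2^2
2^2 = 4

4


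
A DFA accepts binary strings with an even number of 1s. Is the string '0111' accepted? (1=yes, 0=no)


DFA has 2 states: q_even (start, accept=yes) and q_odd
Processing string '0111' character by character:
  Position 0: read '0', 1-count=0 -> q_even (no change)
  Position 1: read '1', 1-count=1 -> q_odd
  Position 2: read '1', 1-count=2 -> q_even
  Position 3: read '1', 1-count=3 -> q_odd
Final state: q_odd, total 1s = 3 (odd); the DFA requires an even count -> reject

0


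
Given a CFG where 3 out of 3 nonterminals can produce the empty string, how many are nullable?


Nonterminals: {S, A, B}
A nonterminal is nullable if it can derive epsilon
Counting nullable nonterminals: 3
Total nullable = 3

3


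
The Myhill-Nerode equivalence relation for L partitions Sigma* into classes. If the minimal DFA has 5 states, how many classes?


Myhill-Nerode theorem:
Number of equivalence classes = number of states in minimal DFA
Minimal DFA states = 5
Therefore equivalence classes = 5

5


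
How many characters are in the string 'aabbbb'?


String: 'aabbbb'
Counting characters:
  'a' appears 2 time(s)
  'b' appears 4 time(s)
Total length = 2 + 4 = 6

6


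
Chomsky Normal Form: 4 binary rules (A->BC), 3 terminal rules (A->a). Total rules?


CNF allows two rule forms:
  A -> BC (binary): 4 rules
  A -> a (terminal): 3 rules
Total = 4 + 3 = 7

7


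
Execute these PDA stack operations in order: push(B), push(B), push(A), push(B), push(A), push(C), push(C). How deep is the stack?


Tracing stack operations:
  push(B) -> stack = [B], depth=1
  push(B) -> stack = [B,B], depth=2
  push(A) -> stack = [B,B,A], depth=3
  push(B) -> stack = [B,B,A,B], depth=4
  push(A) -> stack = [B,B,A,B,A], depth=5
  push(C) -> stack = [B,B,A,B,A,C], depth=6
  push(C) -> stack = [B,B,A,B,A,C,C], depth=7
Final depth = 7

7


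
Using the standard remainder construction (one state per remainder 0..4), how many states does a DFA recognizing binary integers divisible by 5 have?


Divisibility by 5 is tracked via the remainder mod 5: 0, 1, ..., 4
The construction assigns one state to each remainder
Number of remainders = 5

5


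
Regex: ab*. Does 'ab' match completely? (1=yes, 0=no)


Pattern: ab*
String: 'ab'
Pattern requires: exactly one 'a' followed by zero or more 'b's
First char is 'a' -> OK
Rest 'b': all b's? Yes
Result: 1

1


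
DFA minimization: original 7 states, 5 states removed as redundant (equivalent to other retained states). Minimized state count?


Original DFA: 7 states
Redundant states removed: 5
Minimized states = original - removed
= 7 - 5
= 2

2


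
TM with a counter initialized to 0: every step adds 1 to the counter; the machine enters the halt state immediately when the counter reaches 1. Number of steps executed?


Counter starts at 0. Counting sequence:
  Step 1: counter = 1
Counter reached 1 -> halt
Total steps = 1

1


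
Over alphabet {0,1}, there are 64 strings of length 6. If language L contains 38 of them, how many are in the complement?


Alphabet: {0,1}
String length: 6
Total strings of length 6 = 2^6 = 64
Strings in L = 38
Complement = total - |L|
= 64 - 38
= 26

26


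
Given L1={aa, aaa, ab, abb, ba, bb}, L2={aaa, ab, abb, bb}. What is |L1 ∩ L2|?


L1 = {aa, aaa, ab, abb, ba, bb}
L2 = {aaa, ab, abb, bb}
Checking each string in L1 against L2:
  'aa': in L2? No
  'aaa': in L2? Yes
  'ab': in L2? Yes
  'abb': in L2? Yes
  'ba': in L2? No
  'bb': in L2? Yes
Intersection = {aaa, ab, abb, bb}
|L1 ∩ L2| = 4

4


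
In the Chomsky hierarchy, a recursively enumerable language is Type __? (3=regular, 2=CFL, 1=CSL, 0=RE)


Chomsky hierarchy levels:
  Type 3: Regular (DFA/NFA/regex)
  Type 2: Context-free (PDA)
  Type 1: Context-sensitive
  Type 0: Recursively enumerable (TM)
'recursively enumerable' corresponds to Type 0

0


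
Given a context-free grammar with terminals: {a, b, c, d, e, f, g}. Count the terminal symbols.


Terminal symbols: a, b, c, d, e, f, g
Counting each: a (#1), b (#2), c (#3), d (#4), e (#5), f (#6), g (#7)
Total = 7

7


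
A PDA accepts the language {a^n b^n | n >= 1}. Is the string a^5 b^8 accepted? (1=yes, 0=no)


Language requires equal numbers of a's and b's
PDA pushes for each 'a', pops for each 'b'
Number of a's = 5
Number of b's = 8
5 != 8 -> Reject

0


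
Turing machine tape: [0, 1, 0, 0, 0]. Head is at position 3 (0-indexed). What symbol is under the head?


Tape: [0, 1, 0, 0, 0]
Positions: 0 1 2 3 4
Values:    0 1 0 0 0
Head at position 3
tape[3] = 0

0


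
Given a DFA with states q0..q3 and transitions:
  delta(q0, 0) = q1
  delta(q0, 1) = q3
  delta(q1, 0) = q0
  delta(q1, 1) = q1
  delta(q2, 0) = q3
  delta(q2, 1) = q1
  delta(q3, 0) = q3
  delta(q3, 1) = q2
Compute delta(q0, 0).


Looking up transition function:
delta(q0, 0) in the table
Row: q0, Column: 0
Result: q1

q1


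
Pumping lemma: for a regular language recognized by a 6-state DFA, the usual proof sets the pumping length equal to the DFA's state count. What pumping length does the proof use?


Pumping lemma for regular languages (standard proof):
Take p = |Q|, the number of DFA states.
Any string of length >= |Q| passes through |Q|+1 states while reading its first |Q| symbols,
so by pigeonhole some state repeats, giving the loop that can be pumped.
Here |Q| = 6
Therefore the proof uses p = 6

6


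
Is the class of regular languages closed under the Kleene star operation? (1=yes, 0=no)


Regular languages are closed under:
- Union (DFA product construction)
- Intersection (DFA product construction)
- Complement (swap accept/reject states)
- Concatenation (NFA construction)
- Kleene star (NFA construction)
Kleene star is in this list
Therefore: closed

1


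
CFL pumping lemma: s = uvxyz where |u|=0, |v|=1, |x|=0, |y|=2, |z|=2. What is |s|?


|s| = |u| + |v| + |x| + |y| + |z|
= 0 + 1 + 0 + 2 + 2
= 1 + 0 + 4
= 1 + 4
= 5

5


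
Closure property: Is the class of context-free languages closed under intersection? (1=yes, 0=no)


CFL closure properties:
  Closed under: union, concatenation, Kleene star
  NOT closed under: intersection, complement
Operation 'intersection' is in not-closed list -> No (not closed)

0


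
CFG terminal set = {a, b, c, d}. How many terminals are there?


Terminal symbols: a, b, c, d
Counting each: a (#1), b (#2), c (#3), d (#4)
Total = 4

4


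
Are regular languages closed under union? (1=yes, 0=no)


Regular languages are closed under all standard operations:
- Union: Yes (product construction)
- Intersection: Yes (product construction)
- Complement: Yes (swap accept/reject)
- Concatenation: Yes (NFA construction)
Operation: union -> Closed

1


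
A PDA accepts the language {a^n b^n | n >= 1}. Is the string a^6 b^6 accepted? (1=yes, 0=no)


Language requires equal numbers of a's and b's
PDA pushes for each 'a', pops for each 'b'
Number of a's = 6
Number of b's = 6
6 == 6 -> Accept

1


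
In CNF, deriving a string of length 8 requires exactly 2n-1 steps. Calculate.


Chomsky Normal Form derivation:
String length n = 8
Each step either:
  - Splits a nonterminal into two (n-1 such steps)
  - Converts a nonterminal to terminal (n such steps)
Total = (n-1) + n = 2n - 1
= 2(8) - 1
= 16 - 1
= 15

15


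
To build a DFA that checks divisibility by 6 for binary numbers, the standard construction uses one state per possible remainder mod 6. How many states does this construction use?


Divisibility by 6 is tracked via the remainder mod 6: 0, 1, ..., 5
The construction assigns one state to each remainder
Number of remainders = 6

6


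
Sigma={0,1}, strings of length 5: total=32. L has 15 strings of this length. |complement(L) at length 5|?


Alphabet: {0,1}
String length: 5
Total strings of length 5 = 2^5 = 32
Strings in L = 15
Complement = total - |L|
= 32 - 15
= 17

17


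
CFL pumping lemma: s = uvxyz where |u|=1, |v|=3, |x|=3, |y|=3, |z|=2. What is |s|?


|s| = |u| + |v| + |x| + |y| + |z|
= 1 + 3 + 3 + 3 + 2
= 4 + 3 + 5
= 7 + 5
= 12

12


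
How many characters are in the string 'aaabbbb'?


String: 'aaabbbb'
Counting characters:
  'a' appears 3 time(s)
  'b' appears 4 time(s)
Total length = 3 + 4 = 7

7


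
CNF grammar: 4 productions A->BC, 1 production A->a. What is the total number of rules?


CNF allows two rule forms:
  A -> BC (binary): 4 rules
  A -> a (terminal): 1 rule
Total = 4 + 1 = 5

5


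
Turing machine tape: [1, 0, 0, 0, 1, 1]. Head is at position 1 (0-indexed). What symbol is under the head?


Tape: [1, 0, 0, 0, 1, 1]
Positions: 0 1 2 3 4 5
Values:    1 0 0 0 1 1
Head at position 1
tape[1] = 0

0


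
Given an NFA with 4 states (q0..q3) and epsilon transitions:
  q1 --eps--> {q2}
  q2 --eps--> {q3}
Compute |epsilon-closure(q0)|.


Starting from q0
Initialize closure = {q0}
q0 has no outgoing epsilon transitions -> nothing to add
Final closure: {q0}
Size = 1

1


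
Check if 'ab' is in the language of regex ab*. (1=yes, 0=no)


Pattern: ab*
String: 'ab'
Pattern requires: exactly one 'a' followed by zero or more 'b's
First char is 'a' -> OK
Rest 'b': all b's? Yes
Result: 1

1


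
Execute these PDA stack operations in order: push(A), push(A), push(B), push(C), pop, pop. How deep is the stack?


Tracing stack operations:
  push(A) -> stack = [A], depth=1
  push(A) -> stack = [A,A], depth=2
  push(B) -> stack = [A,A,B], depth=3
  push(C) -> stack = [A,A,B,C], depth=4
  pop -> removed C, stack = [A,A,B], depth=3
  pop -> removed B, stack = [A,A], depth=2
Final depth = 2

2


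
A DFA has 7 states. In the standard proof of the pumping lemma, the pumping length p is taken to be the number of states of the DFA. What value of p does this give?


Pumping lemma for regular languages (standard proof):
Take p = |Q|, the number of DFA states.
Any string of length >= |Q| passes through |Q|+1 states while reading its first |Q| symbols,
so by pigeonhole some state repeats, giving the loop that can be pumped.
Here |Q| = 7
Therefore the proof uses p = 7

7


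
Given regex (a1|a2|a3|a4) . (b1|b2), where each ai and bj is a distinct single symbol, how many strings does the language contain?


First group: 4 alternatives
Second group: 2 alternatives
Concatenation: each choice from group 1 pairs with each from group 2
Total = 4 x 2 = 8

8


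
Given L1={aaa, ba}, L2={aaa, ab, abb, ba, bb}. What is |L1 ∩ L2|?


L1 = {aaa, ba}
L2 = {aaa, ab, abb, ba, bb}
Checking each string in L1 against L2:
  'aaa': in L2? Yes
  'ba': in L2? Yes
Intersection = {aaa, ba}
|L1 ∩ L2| = 2

2


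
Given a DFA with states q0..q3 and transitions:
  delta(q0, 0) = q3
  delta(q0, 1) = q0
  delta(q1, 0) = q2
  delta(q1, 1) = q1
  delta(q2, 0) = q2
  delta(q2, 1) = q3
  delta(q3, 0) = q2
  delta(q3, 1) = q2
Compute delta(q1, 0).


Looking up transition function:
delta(q1, 0) in the table
Row: q1, Column: 0
Result: q2

q2


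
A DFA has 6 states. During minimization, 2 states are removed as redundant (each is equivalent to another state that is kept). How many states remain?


Original DFA: 6 states
Redundant states removed: 2
Minimized states = original - removed
= 6 - 2
= 4

4


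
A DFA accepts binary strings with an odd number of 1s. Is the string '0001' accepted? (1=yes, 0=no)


DFA has 2 states: q_even (start, accept=no) and q_odd
Processing string '0001' character by character:
  Position 0: read '0', 1-count=0 -> q_even (no change)
  Position 1: read '0', 1-count=0 -> q_even (no change)
  Position 2: read '0', 1-count=0 -> q_even (no change)
  Position 3: read '1', 1-count=1 -> q_odd
Final state: q_odd, total 1s = 1 (odd); the DFA requires an odd count -> accept

1


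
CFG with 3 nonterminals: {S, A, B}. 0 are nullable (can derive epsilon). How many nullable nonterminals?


Nonterminals: {S, A, B}
A nonterminal is nullable if it can derive epsilon
Counting nullable nonterminals: 0
Total nullable = 0

0


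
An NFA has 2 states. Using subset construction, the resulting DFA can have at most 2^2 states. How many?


NFA has 2 states
Subset construction: each DFA state = subset of NFA states
Maximum subsets = 2^2
2^2 = 4

4


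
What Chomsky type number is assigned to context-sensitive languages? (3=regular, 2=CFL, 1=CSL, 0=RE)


Chomsky hierarchy levels:
  Type 3: Regular (DFA/NFA/regex)
  Type 2: Context-free (PDA)
  Type 1: Context-sensitive
  Type 0: Recursively enumerable (TM)
'context-sensitive' corresponds to Type 1

1


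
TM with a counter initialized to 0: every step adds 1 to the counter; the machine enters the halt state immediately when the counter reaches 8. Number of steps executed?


Counter starts at 0. Counting sequence:
  Step 1: counter = 1
  Step 2: counter = 2
  Step 3: counter = 3
  Step 4: counter = 4
  Step 5: counter = 5
  Step 6: counter = 6
  Step 7: counter = 7
  Step 8: counter = 8
Counter reached 8 -> halt
Total steps = 8

8


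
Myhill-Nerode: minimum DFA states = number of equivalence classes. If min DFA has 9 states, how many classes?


Myhill-Nerode theorem:
Number of equivalence classes = number of states in minimal DFA
Minimal DFA states = 9
Therefore equivalence classes = 9

9


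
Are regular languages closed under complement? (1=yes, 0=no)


Regular languages are closed under:
- Union (DFA product construction)
- Intersection (DFA product construction)
- Complement (swap accept/reject states)
- Concatenation (NFA construction)
- Kleene star (NFA construction)
complement is in this list
Therefore: closed

1


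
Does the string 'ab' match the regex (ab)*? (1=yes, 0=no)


Pattern: (ab)*
String: 'ab'
Pattern requires: zero or more repetitions of 'ab'
Pairs: ['ab']
All pairs are 'ab'? Yes
Result: 1

1


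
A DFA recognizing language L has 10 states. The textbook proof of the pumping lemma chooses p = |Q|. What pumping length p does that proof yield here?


Pumping lemma for regular languages (standard proof):
Take p = |Q|, the number of DFA states.
Any string of length >= |Q| passes through |Q|+1 states while reading its first |Q| symbols,
so by pigeonhole some state repeats, giving the loop that can be pumped.
Here |Q| = 10
Therefore the proof uses p = 10

10


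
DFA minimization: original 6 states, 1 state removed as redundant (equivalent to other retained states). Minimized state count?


Original DFA: 6 states
Redundant states removed: 1
Minimized states = original - removed
= 6 - 1
= 5

5


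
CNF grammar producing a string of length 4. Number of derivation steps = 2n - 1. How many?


Chomsky Normal Form derivation:
String length n = 4
Each step either:
  - Splits a nonterminal into two (n-1 such steps)
  - Converts a nonterminal to terminal (n such steps)
Total = (n-1) + n = 2n - 1
= 2(4) - 1
= 8 - 1
= 7

7


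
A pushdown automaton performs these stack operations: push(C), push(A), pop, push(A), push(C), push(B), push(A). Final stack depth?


Tracing stack operations:
  push(C) -> stack = [C], depth=1
  push(A) -> stack = [C,A], depth=2
  pop -> removed A, stack = [C], depth=1
  push(A) -> stack = [C,A], depth=2
  push(C) -> stack = [C,A,C], depth=3
  push(B) -> stack = [C,A,C,B], depth=4
  push(A) -> stack = [C,A,C,B,A], depth=5
Final depth = 5

5


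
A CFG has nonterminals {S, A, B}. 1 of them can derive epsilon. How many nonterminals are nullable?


Nonterminals: {S, A, B}
A nonterminal is nullable if it can derive epsilon
Counting nullable nonterminals: 1
Total nullable = 1

1


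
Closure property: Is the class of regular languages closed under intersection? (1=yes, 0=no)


Regular languages are closed under all standard operations:
- Union: Yes (product construction)
- Intersection: Yes (product construction)
- Complement: Yes (swap accept/reject)
- Concatenation: Yes (NFA construction)
Operation: intersection -> Closed

1


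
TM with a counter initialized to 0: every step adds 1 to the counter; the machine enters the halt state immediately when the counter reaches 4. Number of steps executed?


Counter starts at 0. Counting sequence:
  Step 1: counter = 1
  Step 2: counter = 2
  Step 3: counter = 3
  Step 4: counter = 4
Counter reached 4 -> halt
Total steps = 4

4


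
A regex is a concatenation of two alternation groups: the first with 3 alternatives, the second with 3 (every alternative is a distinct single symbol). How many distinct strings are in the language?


First group: 3 alternatives
Second group: 3 alternatives
Concatenation: each choice from group 1 pairs with each from group 2
Total = 3 x 3 = 9

9


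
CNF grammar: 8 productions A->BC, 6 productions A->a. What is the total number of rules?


CNF allows two rule forms:
  A -> BC (binary): 8 rules
  A -> a (terminal): 6 rules
Total = 8 + 6 = 14

14


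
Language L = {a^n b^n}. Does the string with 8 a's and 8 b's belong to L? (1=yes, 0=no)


Language requires equal numbers of a's and b's
PDA pushes for each 'a', pops for each 'b'
Number of a's = 8
Number of b's = 8
8 == 8 -> Accept

1


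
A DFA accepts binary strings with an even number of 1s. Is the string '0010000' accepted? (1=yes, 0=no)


DFA has 2 states: q_even (start, accept=yes) and q_odd
Processing string '0010000' character by character:
  Position 0: read '0', 1-count=0 -> q_even (no change)
  Position 1: read '0', 1-count=0 -> q_even (no change)
  Position 2: read '1', 1-count=1 -> q_odd
  Position 3: read '0', 1-count=1 -> q_odd (no change)
  Position 4: read '0', 1-count=1 -> q_odd (no change)
  Position 5: read '0', 1-count=1 -> q_odd (no change)
  Position 6: read '0', 1-count=1 -> q_odd (no change)
Final state: q_odd, total 1s = 1 (odd); the DFA requires an even count -> reject

0


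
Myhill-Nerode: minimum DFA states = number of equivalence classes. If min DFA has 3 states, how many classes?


Myhill-Nerode theorem:
Number of equivalence classes = number of states in minimal DFA
Minimal DFA states = 3
Therefore equivalence classes = 3

3


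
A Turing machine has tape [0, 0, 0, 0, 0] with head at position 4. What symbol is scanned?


Tape: [0, 0, 0, 0, 0]
Positions: 0 1 2 3 4
Values:    0 0 0 0 0
Head at position 4
tape[4] = 0

0


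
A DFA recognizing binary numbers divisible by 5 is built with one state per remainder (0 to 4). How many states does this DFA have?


Divisibility by 5 is tracked via the remainder mod 5: 0, 1, ..., 4
The construction assigns one state to each remainder
Number of remainders = 5

5


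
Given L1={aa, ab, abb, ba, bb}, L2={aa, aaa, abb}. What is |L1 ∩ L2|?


L1 = {aa, ab, abb, ba, bb}
L2 = {aa, aaa, abb}
Checking each string in L1 against L2:
  'aa': in L2? Yes
  'ab': in L2? No
  'abb': in L2? Yes
  'ba': in L2? No
  'bb': in L2? No
Intersection = {aa, abb}
|L1 ∩ L2| = 2

2


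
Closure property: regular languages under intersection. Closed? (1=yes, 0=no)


Regular languages are closed under:
- Union (DFA product construction)
- Intersection (DFA product construction)
- Complement (swap accept/reject states)
- Concatenation (NFA construction)
- Kleene star (NFA construction)
intersection is in this list
Therefore: closed

1


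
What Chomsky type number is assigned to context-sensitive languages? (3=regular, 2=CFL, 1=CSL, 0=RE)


Chomsky hierarchy levels:
  Type 3: Regular (DFA/NFA/regex)
  Type 2: Context-free (PDA)
  Type 1: Context-sensitive
  Type 0: Recursively enumerable (TM)
'context-sensitive' corresponds to Type 1

1


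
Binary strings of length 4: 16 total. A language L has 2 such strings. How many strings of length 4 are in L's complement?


Alphabet: {0,1}
String length: 4
Total strings of length 4 = 2^4 = 16
Strings in L = 2
Complement = total - |L|
= 16 - 2
= 14

14


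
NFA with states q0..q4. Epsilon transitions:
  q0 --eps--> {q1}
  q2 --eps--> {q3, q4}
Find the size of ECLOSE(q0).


Starting from q0
Initialize closure = {q0}
Follow epsilon from q0 -> add q1
Final closure: {q0, q1}
Size = 2

2


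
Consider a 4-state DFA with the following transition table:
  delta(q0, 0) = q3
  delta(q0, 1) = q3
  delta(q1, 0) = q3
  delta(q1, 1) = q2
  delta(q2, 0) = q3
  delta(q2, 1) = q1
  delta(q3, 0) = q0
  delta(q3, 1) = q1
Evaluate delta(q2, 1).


Looking up transition function:
delta(q2, 1) in the table
Row: q2, Column: 1
Result: q1

q1


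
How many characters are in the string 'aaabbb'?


String: 'aaabbb'
Counting characters:
  'a' appears 3 time(s)
  'b' appears 3 time(s)
Total length = 3 + 3 = 6

6


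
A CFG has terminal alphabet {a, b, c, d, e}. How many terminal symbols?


Terminal symbols: a, b, c, d, e
Counting each: a (#1), b (#2), c (#3), d (#4), e (#5)
Total = 5

5


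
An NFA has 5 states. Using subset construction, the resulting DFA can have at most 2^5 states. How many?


NFA has 5 states
Subset construction: each DFA state = subset of NFA states
Maximum subsets = 2^5
2^5 = 32

32


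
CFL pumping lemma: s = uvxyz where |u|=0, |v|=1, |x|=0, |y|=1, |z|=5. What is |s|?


|s| = |u| + |v| + |x| + |y| + |z|
= 0 + 1 + 0 + 1 + 5
= 1 + 0 + 6
= 1 + 6
= 7

7


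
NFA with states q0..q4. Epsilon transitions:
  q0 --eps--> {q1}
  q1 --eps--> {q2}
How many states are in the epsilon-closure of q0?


Starting from q0
Initialize closure = {q0}
Follow epsilon from q0 -> add q1
Follow epsilon from q1 -> add q2
Final closure: {q0, q1, q2}
Size = 3

3


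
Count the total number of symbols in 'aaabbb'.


String: 'aaabbb'
Counting characters:
  'a' appears 3 time(s)
  'b' appears 3 time(s)
Total length = 3 + 3 = 6

6


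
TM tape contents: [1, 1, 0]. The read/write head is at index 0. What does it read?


Tape: [1, 1, 0]
Positions: 0 1 2
Values:    1 1 0
Head at position 0
tape[0] = 1

1


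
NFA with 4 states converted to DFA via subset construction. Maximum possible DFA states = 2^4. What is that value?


NFA has 4 states
Subset construction: each DFA state = subset of NFA states
Maximum subsets = 2^4
2^4 = 16

16


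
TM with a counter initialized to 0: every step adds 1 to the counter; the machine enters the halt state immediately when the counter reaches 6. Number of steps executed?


Counter starts at 0. Counting sequence:
  Step 1: counter = 1
  Step 2: counter = 2
  Step 3: counter = 3
  Step 4: counter = 4
  Step 5: counter = 5
  Step 6: counter = 6
Counter reached 6 -> halt
Total steps = 6

6


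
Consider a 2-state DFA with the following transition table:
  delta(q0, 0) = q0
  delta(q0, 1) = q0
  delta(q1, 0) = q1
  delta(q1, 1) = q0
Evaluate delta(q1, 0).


Looking up transition function:
delta(q1, 0) in the table
Row: q1, Column: 0
Result: q1

q1


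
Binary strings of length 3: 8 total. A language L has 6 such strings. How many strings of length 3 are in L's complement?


Alphabet: {0,1}
String length: 3
Total strings of length 3 = 2^3 = 8
Strings in L = 6
Complement = total - |L|
= 8 - 6
= 2

2


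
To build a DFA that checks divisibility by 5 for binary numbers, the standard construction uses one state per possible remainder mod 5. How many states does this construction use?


Divisibility by 5 is tracked via the remainder mod 5: 0, 1, ..., 4
The construction assigns one state to each remainder
Number of remainders = 5

5


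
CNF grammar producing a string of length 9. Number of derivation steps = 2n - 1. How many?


Chomsky Normal Form derivation:
String length n = 9
Each step either:
  - Splits a nonterminal into two (n-1 such steps)
  - Converts a nonterminal to terminal (n such steps)
Total = (n-1) + n = 2n - 1
= 2(9) - 1
= 18 - 1
= 17

17


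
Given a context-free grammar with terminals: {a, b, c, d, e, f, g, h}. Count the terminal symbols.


Terminal symbols: a, b, c, d, e, f, g, h
Counting each: a (#1), b (#2), c (#3), d (#4), e (#5), f (#6), g (#7), h (#8)
Total = 8

8


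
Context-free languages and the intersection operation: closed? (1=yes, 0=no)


CFL closure properties:
  Closed under: union, concatenation, Kleene star
  NOT closed under: intersection, complement
Operation 'intersection' is in not-closed list -> No (not closed)

0


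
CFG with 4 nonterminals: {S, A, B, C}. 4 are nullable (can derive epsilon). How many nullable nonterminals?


Nonterminals: {S, A, B, C}
A nonterminal is nullable if it can derive epsilon
Counting nullable nonterminals: 4
Total nullable = 4

4


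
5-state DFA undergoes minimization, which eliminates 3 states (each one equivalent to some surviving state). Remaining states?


Original DFA: 5 states
Redundant states removed: 3
Minimized states = original - removed
= 5 - 3
= 2

2


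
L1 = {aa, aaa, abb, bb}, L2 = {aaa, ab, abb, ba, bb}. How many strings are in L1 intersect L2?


L1 = {aa, aaa, abb, bb}
L2 = {aaa, ab, abb, ba, bb}
Checking each string in L1 against L2:
  'aa': in L2? No
  'aaa': in L2? Yes
  'abb': in L2? Yes
  'bb': in L2? Yes
Intersection = {aaa, abb, bb}
|L1 ∩ L2| = 3

3


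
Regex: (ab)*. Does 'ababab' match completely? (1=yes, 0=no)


Pattern: (ab)*
String: 'ababab'
Pattern requires: zero or more repetitions of 'ab'
Pairs: ['ab', 'ab', 'ab']
All pairs are 'ab'? Yes
Result: 1

1


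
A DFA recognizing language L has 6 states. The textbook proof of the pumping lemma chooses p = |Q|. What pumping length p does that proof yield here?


Pumping lemma for regular languages (standard proof):
Take p = |Q|, the number of DFA states.
Any string of length >= |Q| passes through |Q|+1 states while reading its first |Q| symbols,
so by pigeonhole some state repeats, giving the loop that can be pumped.
Here |Q| = 6
Therefore the proof uses p = 6

6


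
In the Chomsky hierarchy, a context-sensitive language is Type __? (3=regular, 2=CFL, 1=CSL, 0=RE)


Chomsky hierarchy levels:
  Type 3: Regular (DFA/NFA/regex)
  Type 2: Context-free (PDA)
  Type 1: Context-sensitive
  Type 0: Recursively enumerable (TM)
'context-sensitive' corresponds to Type 1

1


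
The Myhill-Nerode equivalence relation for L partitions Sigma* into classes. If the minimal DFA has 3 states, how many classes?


Myhill-Nerode theorem:
Number of equivalence classes = number of states in minimal DFA
Minimal DFA states = 3
Therefore equivalence classes = 3

3


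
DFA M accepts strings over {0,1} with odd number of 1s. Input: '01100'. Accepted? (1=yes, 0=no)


DFA has 2 states: q_even (start, accept=no) and q_odd
Processing string '01100' character by character:
  Position 0: read '0', 1-count=0 -> q_even (no change)
  Position 1: read '1', 1-count=1 -> q_odd
  Position 2: read '1', 1-count=2 -> q_even
  Position 3: read '0', 1-count=2 -> q_even (no change)
  Position 4: read '0', 1-count=2 -> q_even (no change)
Final state: q_even, total 1s = 2 (even); the DFA requires an odd count -> reject

0


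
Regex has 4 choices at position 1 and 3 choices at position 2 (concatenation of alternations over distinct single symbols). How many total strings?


First group: 4 alternatives
Second group: 3 alternatives
Concatenation: each choice from group 1 pairs with each from group 2
Total = 4 x 3 = 12

12


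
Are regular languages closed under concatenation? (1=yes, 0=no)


Regular languages are closed under:
- Union (DFA product construction)
- Intersection (DFA product construction)
- Complement (swap accept/reject states)
- Concatenation (NFA construction)
- Kleene star (NFA construction)
concatenation is in this list
Therefore: closed

1


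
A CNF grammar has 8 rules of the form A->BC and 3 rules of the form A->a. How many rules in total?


CNF allows two rule forms:
  A -> BC (binary): 8 rules
  A -> a (terminal): 3 rules
Total = 8 + 3 = 11

11


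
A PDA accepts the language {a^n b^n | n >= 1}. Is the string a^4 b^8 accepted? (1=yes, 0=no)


Language requires equal numbers of a's and b's
PDA pushes for each 'a', pops for each 'b'
Number of a's = 4
Number of b's = 8
4 != 8 -> Reject

0


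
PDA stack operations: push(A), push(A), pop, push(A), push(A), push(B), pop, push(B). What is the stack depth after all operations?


Tracing stack operations:
  push(A) -> stack = [A], depth=1
  push(A) -> stack = [A,A], depth=2
  pop -> removed A, stack = [A], depth=1
  push(A) -> stack = [A,A], depth=2
  push(A) -> stack = [A,A,A], depth=3
  push(B) -> stack = [A,A,A,B], depth=4
  pop -> removed B, stack = [A,A,A], depth=3
  push(B) -> stack = [A,A,A,B], depth=4
Final depth = 4

4


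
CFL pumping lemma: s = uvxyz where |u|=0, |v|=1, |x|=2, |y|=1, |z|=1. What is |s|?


|s| = |u| + |v| + |x| + |y| + |z|
= 0 + 1 + 2 + 1 + 1
= 1 + 2 + 2
= 3 + 2
= 5

5


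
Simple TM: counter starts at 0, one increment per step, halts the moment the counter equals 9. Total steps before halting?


Counter starts at 0. Counting sequence:
  Step 1: counter = 1
  Step 2: counter = 2
  Step 3: counter = 3
  Step 4: counter = 4
  Step 5: counter = 5
  Step 6: counter = 6
  ...
  Step 9: counter = 9
Counter reached 9 -> halt
Total steps = 9

9


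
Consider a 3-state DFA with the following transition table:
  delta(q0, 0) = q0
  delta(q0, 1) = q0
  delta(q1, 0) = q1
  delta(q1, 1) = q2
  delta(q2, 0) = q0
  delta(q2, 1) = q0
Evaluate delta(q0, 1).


Looking up transition function:
delta(q0, 1) in the table
Row: q0, Column: 1
Result: q0

q0


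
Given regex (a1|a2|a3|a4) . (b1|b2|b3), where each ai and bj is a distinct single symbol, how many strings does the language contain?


First group: 4 alternatives
Second group: 3 alternatives
Concatenation: each choice from group 1 pairs with each from group 2
Total = 4 x 3 = 12

12


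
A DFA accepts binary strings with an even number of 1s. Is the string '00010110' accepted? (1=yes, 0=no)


DFA has 2 states: q_even (start, accept=yes) and q_odd
Processing string '00010110' character by character:
  Position 0: read '0', 1-count=0 -> q_even (no change)
  Position 1: read '0', 1-count=0 -> q_even (no change)
  Position 2: read '0', 1-count=0 -> q_even (no change)
  Position 3: read '1', 1-count=1 -> q_odd
  Position 4: read '0', 1-count=1 -> q_odd (no change)
  Position 5: read '1', 1-count=2 -> q_even
  Position 6: read '1', 1-count=3 -> q_odd
  Position 7: read '0', 1-count=3 -> q_odd (no change)
Final state: q_odd, total 1s = 3 (odd); the DFA requires an even count -> reject

0


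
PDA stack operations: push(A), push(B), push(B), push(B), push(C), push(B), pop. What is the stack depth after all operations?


Tracing stack operations:
  push(A) -> stack = [A], depth=1
  push(B) -> stack = [A,B], depth=2
  push(B) -> stack = [A,B,B], depth=3
  push(B) -> stack = [A,B,B,B], depth=4
  push(C) -> stack = [A,B,B,B,C], depth=5
  push(B) -> stack = [A,B,B,B,C,B], depth=6
  pop -> removed B, stack = [A,B,B,B,C], depth=5
Final depth = 5

5


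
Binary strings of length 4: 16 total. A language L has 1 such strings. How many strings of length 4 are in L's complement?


Alphabet: {0,1}
String length: 4
Total strings of length 4 = 2^4 = 16
Strings in L = 1
Complement = total - |L|
= 16 - 1
= 15

15


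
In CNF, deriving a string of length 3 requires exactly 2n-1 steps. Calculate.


Chomsky Normal Form derivation:
String length n = 3
Each step either:
  - Splits a nonterminal into two (n-1 such steps)
  - Converts a nonterminal to terminal (n such steps)
Total = (n-1) + n = 2n - 1
= 2(3) - 1
= 6 - 1
= 5

5


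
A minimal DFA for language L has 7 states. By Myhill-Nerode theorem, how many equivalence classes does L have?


Myhill-Nerode theorem:
Number of equivalence classes = number of states in minimal DFA
Minimal DFA states = 7
Therefore equivalence classes = 7

7


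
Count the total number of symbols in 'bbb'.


String: 'bbb'
Counting characters:
  'b' appears 3 time(s)
Total length = 0 + 3 = 3

3


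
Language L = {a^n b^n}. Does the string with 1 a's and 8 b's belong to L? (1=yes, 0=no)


Language requires equal numbers of a's and b's
PDA pushes for each 'a', pops for each 'b'
Number of a's = 1
Number of b's = 8
1 != 8 -> Reject

0


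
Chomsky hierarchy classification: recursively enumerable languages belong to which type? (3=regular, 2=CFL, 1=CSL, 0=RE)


Chomsky hierarchy levels:
  Type 3: Regular (DFA/NFA/regex)
  Type 2: Context-free (PDA)
  Type 1: Context-sensitive
  Type 0: Recursively enumerable (TM)
'recursively enumerable' corresponds to Type 0

0


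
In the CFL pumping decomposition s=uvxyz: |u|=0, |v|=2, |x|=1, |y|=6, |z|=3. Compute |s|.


|s| = |u| + |v| + |x| + |y| + |z|
= 0 + 2 + 1 + 6 + 3
= 2 + 1 + 9
= 3 + 9
= 12

12


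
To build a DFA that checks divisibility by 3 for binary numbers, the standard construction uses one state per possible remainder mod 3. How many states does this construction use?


Divisibility by 3 is tracked via the remainder mod 3: 0, 1, ..., 2
The construction assigns one state to each remainder
Number of remainders = 3

3


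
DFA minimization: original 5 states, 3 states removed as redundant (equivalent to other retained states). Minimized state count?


Original DFA: 5 states
Redundant states removed: 3
Minimized states = original - removed
= 5 - 3
= 2

2


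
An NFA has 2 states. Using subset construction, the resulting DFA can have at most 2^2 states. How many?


NFA has 2 states
Subset construction: each DFA state = subset of NFA states
Maximum subsets = 2^2
2^2 = 4

4


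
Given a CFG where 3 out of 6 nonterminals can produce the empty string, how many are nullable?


Nonterminals: {S, A, B, C, D, E}
A nonterminal is nullable if it can derive epsilon
Counting nullable nonterminals: 3
Total nullable = 3

3


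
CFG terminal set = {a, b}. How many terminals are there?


Terminal symbols: a, b
Counting each: a (#1), b (#2)
Total = 2

2


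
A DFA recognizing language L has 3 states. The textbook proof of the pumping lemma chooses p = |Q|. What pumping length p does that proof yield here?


Pumping lemma for regular languages (standard proof):
Take p = |Q|, the number of DFA states.
Any string of length >= |Q| passes through |Q|+1 states while reading its first |Q| symbols,
so by pigeonhole some state repeats, giving the loop that can be pumped.
Here |Q| = 3
Therefore the proof uses p = 3

3


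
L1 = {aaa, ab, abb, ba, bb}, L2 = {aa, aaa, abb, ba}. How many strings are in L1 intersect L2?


L1 = {aaa, ab, abb, ba, bb}
L2 = {aa, aaa, abb, ba}
Checking each string in L1 against L2:
  'aaa': in L2? Yes
  'ab': in L2? No
  'abb': in L2? Yes
  'ba': in L2? Yes
  'bb': in L2? No
Intersection = {aaa, abb, ba}
|L1 ∩ L2| = 3

3


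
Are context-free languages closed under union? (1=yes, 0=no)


CFL closure properties:
  Closed under: union, concatenation, Kleene star
  NOT closed under: intersection, complement
Operation 'union' is in closed list -> Yes (closed)

1


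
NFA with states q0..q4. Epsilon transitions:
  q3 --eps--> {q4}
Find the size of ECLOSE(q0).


Starting from q0
Initialize closure = {q0}
q0 has no outgoing epsilon transitions -> nothing to add
Final closure: {q0}
Size = 1

1


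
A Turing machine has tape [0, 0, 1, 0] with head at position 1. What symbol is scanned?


Tape: [0, 0, 1, 0]
Positions: 0 1 2 3
Values:    0 0 1 0
Head at position 1
tape[1] = 0

0


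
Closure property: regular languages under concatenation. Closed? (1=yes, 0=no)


Regular languages are closed under:
- Union (DFA product construction)
- Intersection (DFA product construction)
- Complement (swap accept/reject states)
- Concatenation (NFA construction)
- Kleene star (NFA construction)
concatenation is in this list
Therefore: closed

1


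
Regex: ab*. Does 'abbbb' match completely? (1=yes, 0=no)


Pattern: ab*
String: 'abbbb'
Pattern requires: exactly one 'a' followed by zero or more 'b's
First char is 'a' -> OK
Rest 'bbbb': all b's? Yes
Result: 1

1


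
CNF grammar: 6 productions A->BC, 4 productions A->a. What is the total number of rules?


CNF allows two rule forms:
  A -> BC (binary): 6 rules
  A -> a (terminal): 4 rules
Total = 6 + 4 = 10

10


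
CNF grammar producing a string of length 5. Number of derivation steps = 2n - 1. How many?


Chomsky Normal Form derivation:
String length n = 5
Each step either:
  - Splits a nonterminal into two (n-1 such steps)
  - Converts a nonterminal to terminal (n such steps)
Total = (n-1) + n = 2n - 1
= 2(5) - 1
= 10 - 1
= 9

9


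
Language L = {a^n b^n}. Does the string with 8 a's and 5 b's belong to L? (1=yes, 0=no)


Language requires equal numbers of a's and b's
PDA pushes for each 'a', pops for each 'b'
Number of a's = 8
Number of b's = 5
8 != 5 -> Reject

0


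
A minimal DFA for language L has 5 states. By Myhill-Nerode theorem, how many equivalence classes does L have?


Myhill-Nerode theorem:
Number of equivalence classes = number of states in minimal DFA
Minimal DFA states = 5
Therefore equivalence classes = 5

5


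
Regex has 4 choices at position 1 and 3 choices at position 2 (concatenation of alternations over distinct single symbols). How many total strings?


First group: 4 alternatives
Second group: 3 alternatives
Concatenation: each choice from group 1 pairs with each from group 2
Total = 4 x 3 = 12

12


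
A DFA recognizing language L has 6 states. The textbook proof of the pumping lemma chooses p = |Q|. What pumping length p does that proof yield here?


Pumping lemma for regular languages (standard proof):
Take p = |Q|, the number of DFA states.
Any string of length >= |Q| passes through |Q|+1 states while reading its first |Q| symbols,
so by pigeonhole some state repeats, giving the loop that can be pumped.
Here |Q| = 6
Therefore the proof uses p = 6

6


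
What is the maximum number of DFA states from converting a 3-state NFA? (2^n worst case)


NFA has 3 states
Subset construction: each DFA state = subset of NFA states
Maximum subsets = 2^3
2^3 = 8

8


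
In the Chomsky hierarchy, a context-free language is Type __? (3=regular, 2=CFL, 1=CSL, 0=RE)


Chomsky hierarchy levels:
  Type 3: Regular (DFA/NFA/regex)
  Type 2: Context-free (PDA)
  Type 1: Context-sensitive
  Type 0: Recursively enumerable (TM)
'context-free' corresponds to Type 2

2


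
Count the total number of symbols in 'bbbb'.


String: 'bbbb'
Counting characters:
  'b' appears 4 time(s)
Total length = 0 + 4 = 4

4


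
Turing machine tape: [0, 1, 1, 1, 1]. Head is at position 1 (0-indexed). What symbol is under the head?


Tape: [0, 1, 1, 1, 1]
Positions: 0 1 2 3 4
Values:    0 1 1 1 1
Head at position 1
tape[1] = 1

1


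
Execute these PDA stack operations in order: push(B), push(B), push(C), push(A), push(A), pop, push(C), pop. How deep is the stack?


Tracing stack operations:
  push(B) -> stack = [B], depth=1
  push(B) -> stack = [B,B], depth=2
  push(C) -> stack = [B,B,C], depth=3
  push(A) -> stack = [B,B,C,A], depth=4
  push(A) -> stack = [B,B,C,A,A], depth=5
  pop -> removed A, stack = [B,B,C,A], depth=4
  push(C) -> stack = [B,B,C,A,C], depth=5
  pop -> removed C, stack = [B,B,C,A], depth=4
Final depth = 4

4
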